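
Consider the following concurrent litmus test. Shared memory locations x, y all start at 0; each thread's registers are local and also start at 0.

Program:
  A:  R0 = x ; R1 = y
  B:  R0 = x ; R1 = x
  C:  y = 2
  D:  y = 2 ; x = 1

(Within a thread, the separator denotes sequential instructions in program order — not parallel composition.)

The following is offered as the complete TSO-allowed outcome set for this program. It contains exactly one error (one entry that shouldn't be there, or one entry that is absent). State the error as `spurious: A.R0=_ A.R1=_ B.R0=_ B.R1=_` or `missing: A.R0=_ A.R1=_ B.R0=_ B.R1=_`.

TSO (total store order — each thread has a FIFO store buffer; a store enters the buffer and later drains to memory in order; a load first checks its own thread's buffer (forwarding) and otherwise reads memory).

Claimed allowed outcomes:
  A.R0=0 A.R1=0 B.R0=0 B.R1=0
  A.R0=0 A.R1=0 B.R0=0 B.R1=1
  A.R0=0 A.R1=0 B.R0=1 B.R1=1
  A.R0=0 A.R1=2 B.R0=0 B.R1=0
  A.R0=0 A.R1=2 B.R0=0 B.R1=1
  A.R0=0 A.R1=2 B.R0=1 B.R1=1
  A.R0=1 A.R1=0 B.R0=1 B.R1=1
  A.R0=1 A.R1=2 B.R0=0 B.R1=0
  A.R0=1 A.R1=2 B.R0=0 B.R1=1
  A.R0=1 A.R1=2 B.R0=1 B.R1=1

spurious: A.R0=1 A.R1=0 B.R0=1 B.R1=1

outcome vector order: (A.R0,A.R1,B.R0,B.R1)
TSO: 9 outcomes — {(0,0,0,0); (0,0,0,1); (0,0,1,1); (0,2,0,0); (0,2,0,1); (0,2,1,1); (1,2,0,0); (1,2,0,1); (1,2,1,1)}
claimed∖TSO = {(1,0,1,1)}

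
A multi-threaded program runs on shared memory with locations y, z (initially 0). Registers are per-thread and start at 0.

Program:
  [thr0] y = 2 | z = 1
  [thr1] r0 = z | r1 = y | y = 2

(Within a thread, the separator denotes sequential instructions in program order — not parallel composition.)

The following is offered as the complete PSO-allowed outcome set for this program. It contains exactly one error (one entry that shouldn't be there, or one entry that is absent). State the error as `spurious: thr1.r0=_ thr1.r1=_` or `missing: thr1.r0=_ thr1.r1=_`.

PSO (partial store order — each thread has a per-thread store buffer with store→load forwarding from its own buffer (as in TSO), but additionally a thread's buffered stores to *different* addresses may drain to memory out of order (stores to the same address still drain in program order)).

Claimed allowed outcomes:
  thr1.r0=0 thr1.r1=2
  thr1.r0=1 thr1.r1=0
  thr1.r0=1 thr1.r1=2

missing: thr1.r0=0 thr1.r1=0

outcome vector order: (thr1.r0,thr1.r1)
PSO: 4 outcomes — {<0 0> <0 2> <1 0> <1 2>}
PSO∖claimed = {<0 0>}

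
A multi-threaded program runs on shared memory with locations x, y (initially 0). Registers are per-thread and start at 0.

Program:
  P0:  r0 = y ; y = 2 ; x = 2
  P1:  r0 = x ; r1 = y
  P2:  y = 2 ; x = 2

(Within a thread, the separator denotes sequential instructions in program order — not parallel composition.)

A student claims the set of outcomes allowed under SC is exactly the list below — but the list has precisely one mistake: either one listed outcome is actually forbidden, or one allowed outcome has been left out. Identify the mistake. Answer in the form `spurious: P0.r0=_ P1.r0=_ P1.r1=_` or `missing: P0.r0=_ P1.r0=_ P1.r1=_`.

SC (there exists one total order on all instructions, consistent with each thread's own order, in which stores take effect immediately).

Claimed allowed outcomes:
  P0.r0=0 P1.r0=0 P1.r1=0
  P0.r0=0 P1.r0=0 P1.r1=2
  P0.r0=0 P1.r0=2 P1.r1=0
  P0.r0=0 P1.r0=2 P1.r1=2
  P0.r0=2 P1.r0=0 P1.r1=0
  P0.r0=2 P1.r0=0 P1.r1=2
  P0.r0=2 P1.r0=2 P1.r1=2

spurious: P0.r0=0 P1.r0=2 P1.r1=0

outcome vector order: (P0.r0,P1.r0,P1.r1)
SC (6): 0/0/0; 0/0/2; 0/2/2; 2/0/0; 2/0/2; 2/2/2
claimed∖SC = {0/2/0}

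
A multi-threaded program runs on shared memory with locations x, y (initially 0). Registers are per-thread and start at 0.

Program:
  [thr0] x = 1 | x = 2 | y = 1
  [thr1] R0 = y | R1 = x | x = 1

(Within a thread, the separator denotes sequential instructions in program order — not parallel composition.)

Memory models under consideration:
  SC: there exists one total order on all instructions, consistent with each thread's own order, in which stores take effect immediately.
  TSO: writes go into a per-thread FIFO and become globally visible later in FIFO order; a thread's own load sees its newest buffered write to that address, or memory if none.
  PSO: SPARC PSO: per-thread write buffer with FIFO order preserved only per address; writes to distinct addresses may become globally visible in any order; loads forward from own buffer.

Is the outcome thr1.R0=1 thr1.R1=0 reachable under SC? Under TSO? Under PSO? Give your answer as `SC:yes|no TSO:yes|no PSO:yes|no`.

outcome vector order: (thr1.R0,thr1.R1)
SC: 4 outcomes — {0/0, 0/1, 0/2, 1/2}
TSO: 4 outcomes — {0/0, 0/1, 0/2, 1/2}
PSO: 6 outcomes — {0/0, 0/1, 0/2, 1/0, 1/1, 1/2}
target 1/0 ∈ {PSO}

SC:no TSO:no PSO:yes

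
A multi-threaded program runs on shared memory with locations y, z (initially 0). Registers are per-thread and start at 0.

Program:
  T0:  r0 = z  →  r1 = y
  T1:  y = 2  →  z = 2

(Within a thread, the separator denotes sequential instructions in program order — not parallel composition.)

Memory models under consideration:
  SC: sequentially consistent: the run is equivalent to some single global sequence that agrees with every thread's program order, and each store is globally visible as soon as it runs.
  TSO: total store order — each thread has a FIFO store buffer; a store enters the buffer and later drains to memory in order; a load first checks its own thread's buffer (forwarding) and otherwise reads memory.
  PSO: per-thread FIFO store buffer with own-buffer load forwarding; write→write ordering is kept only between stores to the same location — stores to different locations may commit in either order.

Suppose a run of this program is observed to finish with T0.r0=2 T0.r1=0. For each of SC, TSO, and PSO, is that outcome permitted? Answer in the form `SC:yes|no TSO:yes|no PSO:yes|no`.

outcome vector order: (T0.r0,T0.r1)
[SC] allowed = {0/0, 0/2, 2/2}
[TSO] allowed = {0/0, 0/2, 2/2}
[PSO] allowed = {0/0, 0/2, 2/0, 2/2}
target 2/0 ∈ {PSO}

SC:no TSO:no PSO:yes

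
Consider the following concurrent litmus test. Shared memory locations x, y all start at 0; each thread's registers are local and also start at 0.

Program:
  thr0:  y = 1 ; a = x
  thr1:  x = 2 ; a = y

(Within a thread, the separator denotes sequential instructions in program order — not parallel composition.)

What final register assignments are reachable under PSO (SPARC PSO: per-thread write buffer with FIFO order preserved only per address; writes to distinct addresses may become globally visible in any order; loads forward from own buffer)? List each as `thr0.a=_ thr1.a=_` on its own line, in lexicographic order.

outcome vector order: (thr0.a,thr1.a)
|PSO outcomes| = 4

thr0.a=0 thr1.a=0
thr0.a=0 thr1.a=1
thr0.a=2 thr1.a=0
thr0.a=2 thr1.a=1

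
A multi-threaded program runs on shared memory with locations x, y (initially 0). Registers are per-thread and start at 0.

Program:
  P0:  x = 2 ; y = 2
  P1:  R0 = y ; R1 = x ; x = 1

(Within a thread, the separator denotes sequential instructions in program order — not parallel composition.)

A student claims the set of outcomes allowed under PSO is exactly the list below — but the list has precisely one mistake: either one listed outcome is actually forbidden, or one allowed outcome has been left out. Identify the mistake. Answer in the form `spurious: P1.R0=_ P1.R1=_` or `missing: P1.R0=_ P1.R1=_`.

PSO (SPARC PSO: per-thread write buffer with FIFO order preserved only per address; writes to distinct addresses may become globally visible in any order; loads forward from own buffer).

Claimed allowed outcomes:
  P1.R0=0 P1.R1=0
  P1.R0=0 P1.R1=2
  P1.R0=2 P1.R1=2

missing: P1.R0=2 P1.R1=0

outcome vector order: (P1.R0,P1.R1)
PSO (4): <0 0>, <0 2>, <2 0>, <2 2>
PSO∖claimed = {<2 0>}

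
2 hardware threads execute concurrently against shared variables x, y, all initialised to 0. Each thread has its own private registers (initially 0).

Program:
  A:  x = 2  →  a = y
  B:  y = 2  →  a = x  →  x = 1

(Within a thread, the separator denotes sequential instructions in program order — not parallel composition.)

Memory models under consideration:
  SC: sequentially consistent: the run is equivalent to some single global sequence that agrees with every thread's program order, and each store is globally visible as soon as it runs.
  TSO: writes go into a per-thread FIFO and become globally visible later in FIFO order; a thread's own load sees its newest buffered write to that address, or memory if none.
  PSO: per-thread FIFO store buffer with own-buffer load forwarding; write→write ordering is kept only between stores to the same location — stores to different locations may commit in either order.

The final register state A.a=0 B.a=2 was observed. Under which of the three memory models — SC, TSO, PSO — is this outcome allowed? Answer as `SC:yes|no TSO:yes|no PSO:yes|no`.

outcome vector order: (A.a,B.a)
[SC] allowed = {(0,2) (2,0) (2,2)}
[TSO] allowed = {(0,0) (0,2) (2,0) (2,2)}
[PSO] allowed = {(0,0) (0,2) (2,0) (2,2)}
target (0,2) ∈ {SC,TSO,PSO}

SC:yes TSO:yes PSO:yes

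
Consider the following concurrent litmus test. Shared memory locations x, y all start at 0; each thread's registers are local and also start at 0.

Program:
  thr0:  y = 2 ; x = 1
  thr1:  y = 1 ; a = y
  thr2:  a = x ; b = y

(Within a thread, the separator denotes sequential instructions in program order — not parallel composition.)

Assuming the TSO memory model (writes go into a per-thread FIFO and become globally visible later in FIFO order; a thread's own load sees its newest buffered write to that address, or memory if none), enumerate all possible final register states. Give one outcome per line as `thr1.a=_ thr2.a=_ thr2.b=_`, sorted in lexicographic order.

outcome vector order: (thr1.a,thr2.a,thr2.b)
|TSO outcomes| = 9

thr1.a=1 thr2.a=0 thr2.b=0
thr1.a=1 thr2.a=0 thr2.b=1
thr1.a=1 thr2.a=0 thr2.b=2
thr1.a=1 thr2.a=1 thr2.b=1
thr1.a=1 thr2.a=1 thr2.b=2
thr1.a=2 thr2.a=0 thr2.b=0
thr1.a=2 thr2.a=0 thr2.b=1
thr1.a=2 thr2.a=0 thr2.b=2
thr1.a=2 thr2.a=1 thr2.b=2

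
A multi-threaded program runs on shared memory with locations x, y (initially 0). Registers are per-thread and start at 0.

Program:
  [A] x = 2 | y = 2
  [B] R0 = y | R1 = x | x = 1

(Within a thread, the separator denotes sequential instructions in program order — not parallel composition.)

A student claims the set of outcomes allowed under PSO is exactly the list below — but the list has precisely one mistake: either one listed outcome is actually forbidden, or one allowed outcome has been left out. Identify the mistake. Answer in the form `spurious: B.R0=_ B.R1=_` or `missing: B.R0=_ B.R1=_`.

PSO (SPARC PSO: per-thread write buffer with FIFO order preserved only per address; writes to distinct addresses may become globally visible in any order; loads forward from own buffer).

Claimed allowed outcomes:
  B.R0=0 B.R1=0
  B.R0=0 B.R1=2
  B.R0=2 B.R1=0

missing: B.R0=2 B.R1=2

outcome vector order: (B.R0,B.R1)
[PSO] allowed = {<0 0>; <0 2>; <2 0>; <2 2>}
PSO∖claimed = {<2 2>}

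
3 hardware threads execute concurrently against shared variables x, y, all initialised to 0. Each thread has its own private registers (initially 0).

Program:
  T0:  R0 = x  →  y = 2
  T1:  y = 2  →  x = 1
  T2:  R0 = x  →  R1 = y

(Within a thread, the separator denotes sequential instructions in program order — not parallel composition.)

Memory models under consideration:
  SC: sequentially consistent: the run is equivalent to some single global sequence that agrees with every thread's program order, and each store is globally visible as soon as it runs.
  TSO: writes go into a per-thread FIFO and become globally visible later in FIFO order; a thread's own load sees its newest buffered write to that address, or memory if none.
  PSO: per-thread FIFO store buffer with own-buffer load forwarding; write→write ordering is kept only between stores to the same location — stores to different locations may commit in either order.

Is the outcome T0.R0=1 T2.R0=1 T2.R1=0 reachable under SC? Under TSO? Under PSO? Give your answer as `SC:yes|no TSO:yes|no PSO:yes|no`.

SC:no TSO:no PSO:yes

outcome vector order: (T0.R0,T2.R0,T2.R1)
SC: 6 outcomes — {000; 002; 012; 100; 102; 112}
TSO: 6 outcomes — {000; 002; 012; 100; 102; 112}
PSO: 8 outcomes — {000; 002; 010; 012; 100; 102; 110; 112}
target 110 ∈ {PSO}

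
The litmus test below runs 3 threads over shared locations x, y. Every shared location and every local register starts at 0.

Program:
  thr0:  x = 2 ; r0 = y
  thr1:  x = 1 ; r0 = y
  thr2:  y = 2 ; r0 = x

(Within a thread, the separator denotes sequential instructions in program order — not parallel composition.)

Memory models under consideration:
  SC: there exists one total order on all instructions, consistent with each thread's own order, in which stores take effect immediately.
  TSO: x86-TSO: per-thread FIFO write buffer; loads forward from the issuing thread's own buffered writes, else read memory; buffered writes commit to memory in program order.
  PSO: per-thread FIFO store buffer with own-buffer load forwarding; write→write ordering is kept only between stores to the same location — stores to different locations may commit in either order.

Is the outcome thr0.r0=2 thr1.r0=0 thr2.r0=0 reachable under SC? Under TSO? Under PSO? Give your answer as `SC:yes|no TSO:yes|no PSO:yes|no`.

outcome vector order: (thr0.r0,thr1.r0,thr2.r0)
under SC → <0 0 1> <0 0 2> <0 2 1> <0 2 2> <2 0 1> <2 0 2> <2 2 0> <2 2 1> <2 2 2>
under TSO → <0 0 0> <0 0 1> <0 0 2> <0 2 0> <0 2 1> <0 2 2> <2 0 0> <2 0 1> <2 0 2> <2 2 0> <2 2 1> <2 2 2>
under PSO → <0 0 0> <0 0 1> <0 0 2> <0 2 0> <0 2 1> <0 2 2> <2 0 0> <2 0 1> <2 0 2> <2 2 0> <2 2 1> <2 2 2>
target <2 0 0> ∈ {TSO,PSO}

SC:no TSO:yes PSO:yes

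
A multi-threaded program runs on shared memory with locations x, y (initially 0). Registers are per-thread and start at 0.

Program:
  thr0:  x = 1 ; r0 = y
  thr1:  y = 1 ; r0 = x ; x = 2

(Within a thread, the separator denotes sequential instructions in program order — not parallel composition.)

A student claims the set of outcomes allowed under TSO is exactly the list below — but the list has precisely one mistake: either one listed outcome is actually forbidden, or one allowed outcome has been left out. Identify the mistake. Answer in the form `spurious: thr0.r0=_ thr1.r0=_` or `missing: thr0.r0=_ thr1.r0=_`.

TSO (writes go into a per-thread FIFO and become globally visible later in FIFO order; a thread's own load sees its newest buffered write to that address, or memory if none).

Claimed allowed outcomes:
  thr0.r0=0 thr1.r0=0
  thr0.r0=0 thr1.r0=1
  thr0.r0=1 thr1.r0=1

outcome vector order: (thr0.r0,thr1.r0)
TSO (4): (0,0); (0,1); (1,0); (1,1)
TSO∖claimed = {(1,0)}

missing: thr0.r0=1 thr1.r0=0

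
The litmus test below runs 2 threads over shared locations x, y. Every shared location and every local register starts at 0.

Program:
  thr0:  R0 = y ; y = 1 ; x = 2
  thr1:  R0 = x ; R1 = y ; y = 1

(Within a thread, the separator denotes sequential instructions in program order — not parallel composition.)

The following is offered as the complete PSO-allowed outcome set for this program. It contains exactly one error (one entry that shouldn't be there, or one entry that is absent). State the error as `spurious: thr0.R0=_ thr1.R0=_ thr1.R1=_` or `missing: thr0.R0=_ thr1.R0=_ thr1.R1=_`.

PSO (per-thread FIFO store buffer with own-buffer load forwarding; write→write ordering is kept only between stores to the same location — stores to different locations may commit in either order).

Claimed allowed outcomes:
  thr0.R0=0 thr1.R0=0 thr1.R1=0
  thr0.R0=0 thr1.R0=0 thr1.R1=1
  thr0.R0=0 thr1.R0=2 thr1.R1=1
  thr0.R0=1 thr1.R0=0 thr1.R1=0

missing: thr0.R0=0 thr1.R0=2 thr1.R1=0

outcome vector order: (thr0.R0,thr1.R0,thr1.R1)
PSO: 5 outcomes — {<0 0 0>, <0 0 1>, <0 2 0>, <0 2 1>, <1 0 0>}
PSO∖claimed = {<0 2 0>}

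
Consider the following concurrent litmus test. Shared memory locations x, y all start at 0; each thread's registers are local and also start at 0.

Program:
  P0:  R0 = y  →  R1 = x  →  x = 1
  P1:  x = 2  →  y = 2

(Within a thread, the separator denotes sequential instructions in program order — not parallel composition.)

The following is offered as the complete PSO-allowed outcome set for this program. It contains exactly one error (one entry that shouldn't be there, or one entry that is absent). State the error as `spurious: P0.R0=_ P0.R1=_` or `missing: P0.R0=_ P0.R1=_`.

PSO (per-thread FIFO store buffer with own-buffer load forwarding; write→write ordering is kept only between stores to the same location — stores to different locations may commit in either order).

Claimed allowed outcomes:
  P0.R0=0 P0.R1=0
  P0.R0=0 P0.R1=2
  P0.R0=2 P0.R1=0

outcome vector order: (P0.R0,P0.R1)
[PSO] allowed = {(0,0) (0,2) (2,0) (2,2)}
PSO∖claimed = {(2,2)}

missing: P0.R0=2 P0.R1=2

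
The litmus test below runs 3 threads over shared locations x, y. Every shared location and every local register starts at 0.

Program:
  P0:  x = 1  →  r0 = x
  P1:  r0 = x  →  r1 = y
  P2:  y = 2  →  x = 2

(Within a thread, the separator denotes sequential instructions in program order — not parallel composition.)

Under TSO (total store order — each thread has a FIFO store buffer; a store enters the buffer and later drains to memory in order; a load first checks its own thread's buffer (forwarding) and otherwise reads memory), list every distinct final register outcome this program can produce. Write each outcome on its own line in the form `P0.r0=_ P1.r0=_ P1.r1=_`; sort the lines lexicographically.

P0.r0=1 P1.r0=0 P1.r1=0
P0.r0=1 P1.r0=0 P1.r1=2
P0.r0=1 P1.r0=1 P1.r1=0
P0.r0=1 P1.r0=1 P1.r1=2
P0.r0=1 P1.r0=2 P1.r1=2
P0.r0=2 P1.r0=0 P1.r1=0
P0.r0=2 P1.r0=0 P1.r1=2
P0.r0=2 P1.r0=1 P1.r1=0
P0.r0=2 P1.r0=1 P1.r1=2
P0.r0=2 P1.r0=2 P1.r1=2

outcome vector order: (P0.r0,P1.r0,P1.r1)
|TSO outcomes| = 10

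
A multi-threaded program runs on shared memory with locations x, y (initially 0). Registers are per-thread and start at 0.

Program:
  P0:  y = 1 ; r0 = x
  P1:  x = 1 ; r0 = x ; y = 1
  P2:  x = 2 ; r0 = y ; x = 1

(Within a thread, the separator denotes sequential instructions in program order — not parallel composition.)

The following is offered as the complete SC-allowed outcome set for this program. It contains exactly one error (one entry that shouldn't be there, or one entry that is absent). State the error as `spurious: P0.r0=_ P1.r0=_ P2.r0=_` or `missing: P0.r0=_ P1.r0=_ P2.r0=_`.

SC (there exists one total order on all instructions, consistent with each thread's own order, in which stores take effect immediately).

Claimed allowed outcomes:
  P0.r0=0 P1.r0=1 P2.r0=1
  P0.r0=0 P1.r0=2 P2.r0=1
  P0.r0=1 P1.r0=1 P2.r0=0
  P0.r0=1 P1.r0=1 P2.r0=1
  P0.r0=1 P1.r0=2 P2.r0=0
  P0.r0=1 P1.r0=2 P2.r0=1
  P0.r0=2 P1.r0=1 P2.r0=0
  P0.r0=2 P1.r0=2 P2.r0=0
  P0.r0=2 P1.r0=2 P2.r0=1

missing: P0.r0=2 P1.r0=1 P2.r0=1

outcome vector order: (P0.r0,P1.r0,P2.r0)
[SC] allowed = {011, 021, 110, 111, 120, 121, 210, 211, 220, 221}
SC∖claimed = {211}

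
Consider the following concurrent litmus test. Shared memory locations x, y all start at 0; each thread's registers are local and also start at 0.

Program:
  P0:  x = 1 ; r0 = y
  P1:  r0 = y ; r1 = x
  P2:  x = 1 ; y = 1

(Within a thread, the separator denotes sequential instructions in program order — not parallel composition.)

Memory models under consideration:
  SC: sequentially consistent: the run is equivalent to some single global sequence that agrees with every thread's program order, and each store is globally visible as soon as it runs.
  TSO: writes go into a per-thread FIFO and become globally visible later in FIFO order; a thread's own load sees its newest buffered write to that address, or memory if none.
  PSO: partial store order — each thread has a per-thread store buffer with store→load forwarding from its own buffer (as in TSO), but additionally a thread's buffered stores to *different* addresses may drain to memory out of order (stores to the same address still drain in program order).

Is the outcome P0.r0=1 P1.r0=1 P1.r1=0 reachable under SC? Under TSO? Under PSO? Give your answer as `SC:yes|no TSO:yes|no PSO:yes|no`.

SC:no TSO:no PSO:yes

outcome vector order: (P0.r0,P1.r0,P1.r1)
SC: 6 outcomes — {0/0/0, 0/0/1, 0/1/1, 1/0/0, 1/0/1, 1/1/1}
TSO: 6 outcomes — {0/0/0, 0/0/1, 0/1/1, 1/0/0, 1/0/1, 1/1/1}
PSO: 8 outcomes — {0/0/0, 0/0/1, 0/1/0, 0/1/1, 1/0/0, 1/0/1, 1/1/0, 1/1/1}
target 1/1/0 ∈ {PSO}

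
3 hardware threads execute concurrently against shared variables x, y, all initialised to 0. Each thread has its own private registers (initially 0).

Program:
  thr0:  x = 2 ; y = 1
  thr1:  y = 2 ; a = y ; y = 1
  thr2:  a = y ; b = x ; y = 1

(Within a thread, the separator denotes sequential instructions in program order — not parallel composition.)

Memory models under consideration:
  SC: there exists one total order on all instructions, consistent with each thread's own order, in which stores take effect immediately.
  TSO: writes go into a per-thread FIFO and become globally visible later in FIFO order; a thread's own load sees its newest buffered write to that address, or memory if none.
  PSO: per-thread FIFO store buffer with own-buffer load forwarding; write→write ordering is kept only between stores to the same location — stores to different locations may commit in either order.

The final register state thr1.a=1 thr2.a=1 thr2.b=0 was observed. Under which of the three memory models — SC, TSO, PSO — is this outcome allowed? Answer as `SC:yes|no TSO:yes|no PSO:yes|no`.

outcome vector order: (thr1.a,thr2.a,thr2.b)
SC: 11 outcomes — {100 102 112 120 122 200 202 210 212 220 222}
TSO: 11 outcomes — {100 102 112 120 122 200 202 210 212 220 222}
PSO: 12 outcomes — {100 102 110 112 120 122 200 202 210 212 220 222}
target 110 ∈ {PSO}

SC:no TSO:no PSO:yes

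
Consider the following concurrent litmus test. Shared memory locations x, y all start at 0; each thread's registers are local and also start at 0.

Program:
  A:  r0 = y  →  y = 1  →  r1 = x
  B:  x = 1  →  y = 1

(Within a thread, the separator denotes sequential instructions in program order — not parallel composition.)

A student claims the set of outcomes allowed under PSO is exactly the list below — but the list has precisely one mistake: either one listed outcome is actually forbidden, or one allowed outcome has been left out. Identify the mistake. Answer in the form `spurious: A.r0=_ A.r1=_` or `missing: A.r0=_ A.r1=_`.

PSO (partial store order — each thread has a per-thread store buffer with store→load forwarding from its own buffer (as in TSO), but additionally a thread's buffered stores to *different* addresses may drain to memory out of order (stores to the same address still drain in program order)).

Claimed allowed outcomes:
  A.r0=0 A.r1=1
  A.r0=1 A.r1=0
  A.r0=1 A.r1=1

missing: A.r0=0 A.r1=0

outcome vector order: (A.r0,A.r1)
PSO: 4 outcomes — {00; 01; 10; 11}
PSO∖claimed = {00}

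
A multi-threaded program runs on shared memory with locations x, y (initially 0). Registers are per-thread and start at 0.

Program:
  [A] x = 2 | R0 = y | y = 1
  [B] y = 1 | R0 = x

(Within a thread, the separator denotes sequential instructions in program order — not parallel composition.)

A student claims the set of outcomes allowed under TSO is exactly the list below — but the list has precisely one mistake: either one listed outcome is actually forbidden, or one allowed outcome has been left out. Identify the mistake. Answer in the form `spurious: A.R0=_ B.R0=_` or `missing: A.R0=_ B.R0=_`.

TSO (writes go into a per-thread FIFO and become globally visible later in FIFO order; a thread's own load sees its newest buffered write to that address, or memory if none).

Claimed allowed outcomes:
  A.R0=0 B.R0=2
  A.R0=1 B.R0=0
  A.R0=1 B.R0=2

missing: A.R0=0 B.R0=0

outcome vector order: (A.R0,B.R0)
under TSO → <0 0>; <0 2>; <1 0>; <1 2>
TSO∖claimed = {<0 0>}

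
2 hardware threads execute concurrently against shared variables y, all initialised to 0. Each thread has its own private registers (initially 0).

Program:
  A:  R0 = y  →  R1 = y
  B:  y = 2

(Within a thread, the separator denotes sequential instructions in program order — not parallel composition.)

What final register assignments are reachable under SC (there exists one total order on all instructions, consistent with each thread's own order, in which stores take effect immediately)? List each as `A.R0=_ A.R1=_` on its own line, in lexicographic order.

A.R0=0 A.R1=0
A.R0=0 A.R1=2
A.R0=2 A.R1=2

outcome vector order: (A.R0,A.R1)
|SC outcomes| = 3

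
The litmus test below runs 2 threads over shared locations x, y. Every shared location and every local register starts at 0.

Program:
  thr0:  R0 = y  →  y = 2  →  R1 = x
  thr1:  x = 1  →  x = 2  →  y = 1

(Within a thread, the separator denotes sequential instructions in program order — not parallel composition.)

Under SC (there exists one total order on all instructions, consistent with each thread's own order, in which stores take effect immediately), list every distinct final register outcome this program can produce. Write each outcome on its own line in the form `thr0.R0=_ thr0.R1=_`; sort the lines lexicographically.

thr0.R0=0 thr0.R1=0
thr0.R0=0 thr0.R1=1
thr0.R0=0 thr0.R1=2
thr0.R0=1 thr0.R1=2

outcome vector order: (thr0.R0,thr0.R1)
|SC outcomes| = 4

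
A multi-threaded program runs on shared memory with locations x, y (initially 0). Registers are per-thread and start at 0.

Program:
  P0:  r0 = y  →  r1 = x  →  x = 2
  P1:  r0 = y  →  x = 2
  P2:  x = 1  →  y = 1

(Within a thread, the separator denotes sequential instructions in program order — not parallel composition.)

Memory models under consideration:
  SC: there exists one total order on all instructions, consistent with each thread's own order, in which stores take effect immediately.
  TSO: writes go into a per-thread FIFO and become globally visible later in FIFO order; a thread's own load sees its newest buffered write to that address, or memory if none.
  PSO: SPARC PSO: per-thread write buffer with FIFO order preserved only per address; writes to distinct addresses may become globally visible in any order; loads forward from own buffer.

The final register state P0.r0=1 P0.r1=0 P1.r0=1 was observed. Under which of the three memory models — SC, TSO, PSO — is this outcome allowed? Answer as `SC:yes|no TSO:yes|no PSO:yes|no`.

SC:no TSO:no PSO:yes

outcome vector order: (P0.r0,P0.r1,P1.r0)
SC (10): <0 0 0>; <0 0 1>; <0 1 0>; <0 1 1>; <0 2 0>; <0 2 1>; <1 1 0>; <1 1 1>; <1 2 0>; <1 2 1>
TSO (10): <0 0 0>; <0 0 1>; <0 1 0>; <0 1 1>; <0 2 0>; <0 2 1>; <1 1 0>; <1 1 1>; <1 2 0>; <1 2 1>
PSO (12): <0 0 0>; <0 0 1>; <0 1 0>; <0 1 1>; <0 2 0>; <0 2 1>; <1 0 0>; <1 0 1>; <1 1 0>; <1 1 1>; <1 2 0>; <1 2 1>
target <1 0 1> ∈ {PSO}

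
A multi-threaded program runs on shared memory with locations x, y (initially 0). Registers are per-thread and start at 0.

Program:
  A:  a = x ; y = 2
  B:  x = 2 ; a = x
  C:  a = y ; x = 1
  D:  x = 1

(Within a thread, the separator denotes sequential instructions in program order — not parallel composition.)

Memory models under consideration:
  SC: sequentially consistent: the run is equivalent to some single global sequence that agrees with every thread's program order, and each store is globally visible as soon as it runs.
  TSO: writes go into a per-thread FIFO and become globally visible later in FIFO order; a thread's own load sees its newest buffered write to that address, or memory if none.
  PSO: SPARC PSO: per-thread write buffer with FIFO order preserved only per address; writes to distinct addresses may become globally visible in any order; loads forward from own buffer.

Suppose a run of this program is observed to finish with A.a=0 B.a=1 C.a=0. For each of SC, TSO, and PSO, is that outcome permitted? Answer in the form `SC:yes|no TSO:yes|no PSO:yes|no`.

SC:yes TSO:yes PSO:yes

outcome vector order: (A.a,B.a,C.a)
under SC → 0/1/0; 0/1/2; 0/2/0; 0/2/2; 1/1/0; 1/1/2; 1/2/0; 1/2/2; 2/1/0; 2/1/2; 2/2/0; 2/2/2
under TSO → 0/1/0; 0/1/2; 0/2/0; 0/2/2; 1/1/0; 1/1/2; 1/2/0; 1/2/2; 2/1/0; 2/1/2; 2/2/0; 2/2/2
under PSO → 0/1/0; 0/1/2; 0/2/0; 0/2/2; 1/1/0; 1/1/2; 1/2/0; 1/2/2; 2/1/0; 2/1/2; 2/2/0; 2/2/2
target 0/1/0 ∈ {SC,TSO,PSO}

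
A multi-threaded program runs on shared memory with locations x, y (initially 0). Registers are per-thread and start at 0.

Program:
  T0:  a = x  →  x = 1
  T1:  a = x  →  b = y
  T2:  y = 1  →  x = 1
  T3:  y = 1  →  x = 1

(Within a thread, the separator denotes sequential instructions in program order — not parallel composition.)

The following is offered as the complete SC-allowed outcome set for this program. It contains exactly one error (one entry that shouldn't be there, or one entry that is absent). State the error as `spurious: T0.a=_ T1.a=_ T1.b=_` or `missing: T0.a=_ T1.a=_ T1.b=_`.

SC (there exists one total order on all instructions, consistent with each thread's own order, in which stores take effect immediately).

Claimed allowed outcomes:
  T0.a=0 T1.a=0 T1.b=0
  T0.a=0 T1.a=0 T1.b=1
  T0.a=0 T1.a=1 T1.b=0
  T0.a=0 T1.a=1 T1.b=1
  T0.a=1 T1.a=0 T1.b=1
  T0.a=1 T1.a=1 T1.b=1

outcome vector order: (T0.a,T1.a,T1.b)
SC (7): <0 0 0>; <0 0 1>; <0 1 0>; <0 1 1>; <1 0 0>; <1 0 1>; <1 1 1>
SC∖claimed = {<1 0 0>}

missing: T0.a=1 T1.a=0 T1.b=0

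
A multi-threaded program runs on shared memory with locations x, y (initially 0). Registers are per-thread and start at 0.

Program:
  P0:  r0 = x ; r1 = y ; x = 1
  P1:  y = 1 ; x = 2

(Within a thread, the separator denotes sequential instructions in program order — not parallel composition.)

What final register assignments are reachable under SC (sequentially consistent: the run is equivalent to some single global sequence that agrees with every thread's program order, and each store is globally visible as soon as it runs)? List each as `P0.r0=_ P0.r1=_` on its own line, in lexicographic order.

outcome vector order: (P0.r0,P0.r1)
|SC outcomes| = 3

P0.r0=0 P0.r1=0
P0.r0=0 P0.r1=1
P0.r0=2 P0.r1=1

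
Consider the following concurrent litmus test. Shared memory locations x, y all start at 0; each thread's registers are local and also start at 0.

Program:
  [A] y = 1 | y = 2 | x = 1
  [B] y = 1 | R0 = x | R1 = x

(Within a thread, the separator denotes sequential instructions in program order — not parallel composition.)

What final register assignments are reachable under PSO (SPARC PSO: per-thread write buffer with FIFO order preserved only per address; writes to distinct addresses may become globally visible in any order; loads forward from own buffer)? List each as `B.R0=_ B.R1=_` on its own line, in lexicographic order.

B.R0=0 B.R1=0
B.R0=0 B.R1=1
B.R0=1 B.R1=1

outcome vector order: (B.R0,B.R1)
|PSO outcomes| = 3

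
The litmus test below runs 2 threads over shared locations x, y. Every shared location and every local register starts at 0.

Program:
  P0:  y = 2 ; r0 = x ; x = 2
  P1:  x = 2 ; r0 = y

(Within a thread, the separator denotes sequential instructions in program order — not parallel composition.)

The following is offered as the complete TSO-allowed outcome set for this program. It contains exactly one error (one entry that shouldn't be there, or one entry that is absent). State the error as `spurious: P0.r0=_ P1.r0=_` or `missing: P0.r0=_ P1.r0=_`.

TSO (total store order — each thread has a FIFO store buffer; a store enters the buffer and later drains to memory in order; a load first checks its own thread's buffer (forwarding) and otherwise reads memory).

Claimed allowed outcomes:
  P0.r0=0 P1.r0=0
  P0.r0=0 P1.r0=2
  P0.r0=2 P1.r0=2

missing: P0.r0=2 P1.r0=0

outcome vector order: (P0.r0,P1.r0)
TSO (4): (0,0), (0,2), (2,0), (2,2)
TSO∖claimed = {(2,0)}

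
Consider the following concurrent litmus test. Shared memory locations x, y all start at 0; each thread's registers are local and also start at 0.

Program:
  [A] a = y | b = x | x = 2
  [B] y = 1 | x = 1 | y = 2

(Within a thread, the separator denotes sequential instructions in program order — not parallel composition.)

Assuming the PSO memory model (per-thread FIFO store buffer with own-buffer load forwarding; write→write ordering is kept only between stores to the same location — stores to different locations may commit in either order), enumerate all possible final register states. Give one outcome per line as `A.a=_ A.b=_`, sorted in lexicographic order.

A.a=0 A.b=0
A.a=0 A.b=1
A.a=1 A.b=0
A.a=1 A.b=1
A.a=2 A.b=0
A.a=2 A.b=1

outcome vector order: (A.a,A.b)
|PSO outcomes| = 6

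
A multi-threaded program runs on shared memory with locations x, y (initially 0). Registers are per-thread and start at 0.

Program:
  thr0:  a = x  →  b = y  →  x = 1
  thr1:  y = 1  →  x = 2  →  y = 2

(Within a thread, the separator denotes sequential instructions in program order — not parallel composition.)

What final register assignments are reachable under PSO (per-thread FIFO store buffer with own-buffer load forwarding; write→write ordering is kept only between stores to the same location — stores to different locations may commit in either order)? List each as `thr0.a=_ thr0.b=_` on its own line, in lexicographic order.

thr0.a=0 thr0.b=0
thr0.a=0 thr0.b=1
thr0.a=0 thr0.b=2
thr0.a=2 thr0.b=0
thr0.a=2 thr0.b=1
thr0.a=2 thr0.b=2

outcome vector order: (thr0.a,thr0.b)
|PSO outcomes| = 6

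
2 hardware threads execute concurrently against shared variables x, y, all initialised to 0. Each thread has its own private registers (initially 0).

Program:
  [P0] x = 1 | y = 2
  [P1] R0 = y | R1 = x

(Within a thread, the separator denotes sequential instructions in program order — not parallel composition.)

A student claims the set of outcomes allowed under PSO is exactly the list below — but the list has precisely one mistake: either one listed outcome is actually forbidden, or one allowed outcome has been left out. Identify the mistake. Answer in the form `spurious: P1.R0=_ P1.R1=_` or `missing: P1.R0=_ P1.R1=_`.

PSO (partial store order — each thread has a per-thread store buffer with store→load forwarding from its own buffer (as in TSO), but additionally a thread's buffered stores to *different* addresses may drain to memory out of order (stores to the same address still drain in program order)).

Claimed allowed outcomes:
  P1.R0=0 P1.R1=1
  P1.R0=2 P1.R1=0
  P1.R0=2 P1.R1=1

missing: P1.R0=0 P1.R1=0

outcome vector order: (P1.R0,P1.R1)
PSO: 4 outcomes — {00; 01; 20; 21}
PSO∖claimed = {00}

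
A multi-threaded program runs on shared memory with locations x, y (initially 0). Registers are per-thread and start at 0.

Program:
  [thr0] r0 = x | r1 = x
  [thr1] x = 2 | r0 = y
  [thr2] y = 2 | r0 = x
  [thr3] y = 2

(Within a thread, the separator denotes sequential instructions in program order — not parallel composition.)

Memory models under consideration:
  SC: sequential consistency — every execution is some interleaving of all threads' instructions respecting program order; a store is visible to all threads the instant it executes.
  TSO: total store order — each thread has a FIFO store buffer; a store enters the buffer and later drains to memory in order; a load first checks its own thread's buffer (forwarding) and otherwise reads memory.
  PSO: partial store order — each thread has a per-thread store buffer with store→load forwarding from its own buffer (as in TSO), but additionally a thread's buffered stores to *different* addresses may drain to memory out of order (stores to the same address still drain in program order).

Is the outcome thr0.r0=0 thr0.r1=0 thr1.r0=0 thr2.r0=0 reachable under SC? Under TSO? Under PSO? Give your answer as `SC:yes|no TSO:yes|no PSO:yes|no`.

outcome vector order: (thr0.r0,thr0.r1,thr1.r0,thr2.r0)
[SC] allowed = {0/0/0/2; 0/0/2/0; 0/0/2/2; 0/2/0/2; 0/2/2/0; 0/2/2/2; 2/2/0/2; 2/2/2/0; 2/2/2/2}
[TSO] allowed = {0/0/0/0; 0/0/0/2; 0/0/2/0; 0/0/2/2; 0/2/0/0; 0/2/0/2; 0/2/2/0; 0/2/2/2; 2/2/0/0; 2/2/0/2; 2/2/2/0; 2/2/2/2}
[PSO] allowed = {0/0/0/0; 0/0/0/2; 0/0/2/0; 0/0/2/2; 0/2/0/0; 0/2/0/2; 0/2/2/0; 0/2/2/2; 2/2/0/0; 2/2/0/2; 2/2/2/0; 2/2/2/2}
target 0/0/0/0 ∈ {TSO,PSO}

SC:no TSO:yes PSO:yes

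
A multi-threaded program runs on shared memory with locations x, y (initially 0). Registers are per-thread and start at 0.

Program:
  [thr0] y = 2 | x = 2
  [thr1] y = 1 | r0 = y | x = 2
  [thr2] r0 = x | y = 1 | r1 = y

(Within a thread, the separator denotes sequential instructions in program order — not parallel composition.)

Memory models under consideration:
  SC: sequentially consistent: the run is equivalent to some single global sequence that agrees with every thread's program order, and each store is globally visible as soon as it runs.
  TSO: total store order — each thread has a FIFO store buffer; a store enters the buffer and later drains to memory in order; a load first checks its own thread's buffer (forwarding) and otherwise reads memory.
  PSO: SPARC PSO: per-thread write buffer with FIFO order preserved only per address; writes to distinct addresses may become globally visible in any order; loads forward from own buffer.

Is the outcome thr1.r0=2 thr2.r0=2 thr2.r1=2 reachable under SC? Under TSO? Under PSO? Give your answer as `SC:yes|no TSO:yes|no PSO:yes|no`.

SC:no TSO:no PSO:yes

outcome vector order: (thr1.r0,thr2.r0,thr2.r1)
[SC] allowed = {1/0/1 1/0/2 1/2/1 1/2/2 2/0/1 2/0/2 2/2/1}
[TSO] allowed = {1/0/1 1/0/2 1/2/1 1/2/2 2/0/1 2/0/2 2/2/1}
[PSO] allowed = {1/0/1 1/0/2 1/2/1 1/2/2 2/0/1 2/0/2 2/2/1 2/2/2}
target 2/2/2 ∈ {PSO}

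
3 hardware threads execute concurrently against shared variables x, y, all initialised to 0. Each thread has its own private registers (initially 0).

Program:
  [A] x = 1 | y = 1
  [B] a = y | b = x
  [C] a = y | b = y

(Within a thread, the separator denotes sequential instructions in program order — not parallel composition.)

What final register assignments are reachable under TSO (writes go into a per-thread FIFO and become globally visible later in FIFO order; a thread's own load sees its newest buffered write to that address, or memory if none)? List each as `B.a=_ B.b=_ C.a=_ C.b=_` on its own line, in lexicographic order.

outcome vector order: (B.a,B.b,C.a,C.b)
|TSO outcomes| = 9

B.a=0 B.b=0 C.a=0 C.b=0
B.a=0 B.b=0 C.a=0 C.b=1
B.a=0 B.b=0 C.a=1 C.b=1
B.a=0 B.b=1 C.a=0 C.b=0
B.a=0 B.b=1 C.a=0 C.b=1
B.a=0 B.b=1 C.a=1 C.b=1
B.a=1 B.b=1 C.a=0 C.b=0
B.a=1 B.b=1 C.a=0 C.b=1
B.a=1 B.b=1 C.a=1 C.b=1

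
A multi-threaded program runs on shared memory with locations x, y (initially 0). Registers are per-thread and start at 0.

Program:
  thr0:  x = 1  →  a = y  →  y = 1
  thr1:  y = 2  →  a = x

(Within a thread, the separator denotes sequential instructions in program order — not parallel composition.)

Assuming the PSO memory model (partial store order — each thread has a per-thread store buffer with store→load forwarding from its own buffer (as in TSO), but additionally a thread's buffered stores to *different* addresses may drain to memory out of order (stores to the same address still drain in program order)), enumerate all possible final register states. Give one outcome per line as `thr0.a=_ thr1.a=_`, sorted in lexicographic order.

thr0.a=0 thr1.a=0
thr0.a=0 thr1.a=1
thr0.a=2 thr1.a=0
thr0.a=2 thr1.a=1

outcome vector order: (thr0.a,thr1.a)
|PSO outcomes| = 4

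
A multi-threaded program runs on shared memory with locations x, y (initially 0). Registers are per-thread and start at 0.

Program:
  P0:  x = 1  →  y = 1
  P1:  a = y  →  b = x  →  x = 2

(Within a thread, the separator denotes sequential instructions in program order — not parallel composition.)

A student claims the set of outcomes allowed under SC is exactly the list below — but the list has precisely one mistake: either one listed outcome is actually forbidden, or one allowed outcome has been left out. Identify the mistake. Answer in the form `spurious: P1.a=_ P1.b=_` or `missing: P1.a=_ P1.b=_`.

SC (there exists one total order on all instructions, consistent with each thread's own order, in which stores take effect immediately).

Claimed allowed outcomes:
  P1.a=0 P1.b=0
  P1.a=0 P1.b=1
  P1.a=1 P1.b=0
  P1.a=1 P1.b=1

spurious: P1.a=1 P1.b=0

outcome vector order: (P1.a,P1.b)
SC (3): 00, 01, 11
claimed∖SC = {10}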